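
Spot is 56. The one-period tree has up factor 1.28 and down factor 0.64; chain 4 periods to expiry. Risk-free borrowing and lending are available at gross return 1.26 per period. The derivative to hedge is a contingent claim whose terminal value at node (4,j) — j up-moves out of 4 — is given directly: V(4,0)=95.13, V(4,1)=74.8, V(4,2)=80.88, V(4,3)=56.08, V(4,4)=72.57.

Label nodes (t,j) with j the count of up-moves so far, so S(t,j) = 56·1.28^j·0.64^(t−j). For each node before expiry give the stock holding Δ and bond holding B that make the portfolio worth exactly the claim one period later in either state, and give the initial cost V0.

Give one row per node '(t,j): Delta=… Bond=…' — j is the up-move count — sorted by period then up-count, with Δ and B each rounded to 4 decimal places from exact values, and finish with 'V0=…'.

(0,0): Delta=0.1789 Bond=18.0481
(1,0): Delta=-0.6296 Bond=51.7161
(1,1): Delta=0.1919 Bond=21.8059
(2,0): Delta=0.2841 Bond=44.2055
(2,1): Delta=-0.6443 Bond=65.8384
(2,2): Delta=0.2054 Bond=26.2379
(3,0): Delta=-2.1639 Bond=91.6349
(3,1): Delta=0.3236 Bond=54.5397
(3,2): Delta=-0.6599 Bond=83.8730
(3,3): Delta=0.2194 Bond=31.4206
V0=28.0669

No-arbitrage ⇒ martingale measure with p* = (R−d)/(u−d) = 0.9688.
Payoff layer (t=4): V(4,0)=95.1300, V(4,1)=74.8000, V(4,2)=80.8800, V(4,3)=56.0800, V(4,4)=72.5700
Node (3,0) S=14.6801: V=(p*·74.8000+(1−p*)·95.1300)/1.26=59.8693; Δ=(74.8000−95.1300)/(18.7905−9.3952)=-2.1639; B=V−Δ·S=91.6349
Node (3,1) S=29.3601: V=(p*·80.8800+(1−p*)·74.8000)/1.26=64.0397; Δ=(80.8800−74.8000)/(37.5810−18.7905)=0.3236; B=V−Δ·S=54.5397
Node (3,2) S=58.7203: V=(p*·56.0800+(1−p*)·80.8800)/1.26=45.1230; Δ=(56.0800−80.8800)/(75.1619−37.5810)=-0.6599; B=V−Δ·S=83.8730
Node (3,3) S=117.4405: V=(p*·72.5700+(1−p*)·56.0800)/1.26=57.1863; Δ=(72.5700−56.0800)/(150.3239−75.1619)=0.2194; B=V−Δ·S=31.4206
Node (2,0) S=22.9376: V=(p*·64.0397+(1−p*)·59.8693)/1.26=50.7217; Δ=(64.0397−59.8693)/(29.3601−14.6801)=0.2841; B=V−Δ·S=44.2055
Node (2,1) S=45.8752: V=(p*·45.1230+(1−p*)·64.0397)/1.26=36.2811; Δ=(45.1230−64.0397)/(58.7203−29.3601)=-0.6443; B=V−Δ·S=65.8384
Node (2,2) S=91.7504: V=(p*·57.1863+(1−p*)·45.1230)/1.26=45.0867; Δ=(57.1863−45.1230)/(117.4405−58.7203)=0.2054; B=V−Δ·S=26.2379
Node (1,0) S=35.8400: V=(p*·36.2811+(1−p*)·50.7217)/1.26=29.1527; Δ=(36.2811−50.7217)/(45.8752−22.9376)=-0.6296; B=V−Δ·S=51.7161
Node (1,1) S=71.6800: V=(p*·45.0867+(1−p*)·36.2811)/1.26=35.5647; Δ=(45.0867−36.2811)/(91.7504−45.8752)=0.1919; B=V−Δ·S=21.8059
Node (0,0) S=56.0000: V=(p*·35.5647+(1−p*)·29.1527)/1.26=28.0669; Δ=(35.5647−29.1527)/(71.6800−35.8400)=0.1789; B=V−Δ·S=18.0481
Each (Δ,B) replicates both successor values, so the strategy is self-financing and V0 is arbitrage-free.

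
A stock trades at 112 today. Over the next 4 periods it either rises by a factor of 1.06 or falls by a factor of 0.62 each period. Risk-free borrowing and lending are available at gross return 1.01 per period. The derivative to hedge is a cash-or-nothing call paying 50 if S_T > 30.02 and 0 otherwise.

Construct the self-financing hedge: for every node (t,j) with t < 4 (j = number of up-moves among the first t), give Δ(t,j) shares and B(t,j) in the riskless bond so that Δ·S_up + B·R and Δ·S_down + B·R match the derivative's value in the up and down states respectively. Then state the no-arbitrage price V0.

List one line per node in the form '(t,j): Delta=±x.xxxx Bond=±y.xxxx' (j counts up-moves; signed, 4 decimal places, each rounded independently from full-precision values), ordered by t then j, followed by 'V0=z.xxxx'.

(0,0): Delta=0.0338 Bond=44.0038
(1,0): Delta=0.3232 Bond=24.3513
(1,1): Delta=0.0121 Bond=47.0198
(2,0): Delta=2.3164 Bond=-61.2179
(2,1): Delta=0.1737 Bond=35.5965
(2,2): Delta=0.0000 Bond=49.0148
(3,0): Delta=0.0000 Bond=0.0000
(3,1): Delta=2.4901 Bond=-69.7570
(3,2): Delta=0.0000 Bond=49.5050
(3,3): Delta=0.0000 Bond=49.5050
V0=47.7910

The replicating-portfolio and risk-neutral prices coincide; use p* = (1.01−0.62)/(1.06−0.62) = 0.8864 for the latter.
Terminal values V(4,·): V(4,0)=0.0000, V(4,1)=0.0000, V(4,2)=50.0000, V(4,3)=50.0000, V(4,4)=50.0000
(3,0): S=26.6927. Δ = (V_up−V_dn)/(S_up−S_dn) = (0.0000−0.0000)/(28.2943−16.5495) = 0.0000. V = [p*·0.0000 + (1−p*)·0.0000]/1.01 = 0.0000. B = V − Δ·S = 0.0000.
(3,1): S=45.6360. Δ = (V_up−V_dn)/(S_up−S_dn) = (50.0000−0.0000)/(48.3741−28.2943) = 2.4901. V = [p*·50.0000 + (1−p*)·0.0000]/1.01 = 43.8794. B = V − Δ·S = -69.7570.
(3,2): S=78.0228. Δ = (V_up−V_dn)/(S_up−S_dn) = (50.0000−50.0000)/(82.7042−48.3741) = 0.0000. V = [p*·50.0000 + (1−p*)·50.0000]/1.01 = 49.5050. B = V − Δ·S = 49.5050.
(3,3): S=133.3938. Δ = (V_up−V_dn)/(S_up−S_dn) = (50.0000−50.0000)/(141.3974−82.7042) = 0.0000. V = [p*·50.0000 + (1−p*)·50.0000]/1.01 = 49.5050. B = V − Δ·S = 49.5050.
(2,0): S=43.0528. Δ = (V_up−V_dn)/(S_up−S_dn) = (43.8794−0.0000)/(45.6360−26.6927) = 2.3164. V = [p*·43.8794 + (1−p*)·0.0000]/1.01 = 38.5080. B = V − Δ·S = -61.2179.
(2,1): S=73.6064. Δ = (V_up−V_dn)/(S_up−S_dn) = (49.5050−43.8794)/(78.0228−45.6360) = 0.1737. V = [p*·49.5050 + (1−p*)·43.8794]/1.01 = 48.3819. B = V − Δ·S = 35.5965.
(2,2): S=125.8432. Δ = (V_up−V_dn)/(S_up−S_dn) = (49.5050−49.5050)/(133.3938−78.0228) = 0.0000. V = [p*·49.5050 + (1−p*)·49.5050]/1.01 = 49.0148. B = V − Δ·S = 49.0148.
(1,0): S=69.4400. Δ = (V_up−V_dn)/(S_up−S_dn) = (48.3819−38.5080)/(73.6064−43.0528) = 0.3232. V = [p*·48.3819 + (1−p*)·38.5080]/1.01 = 46.7919. B = V − Δ·S = 24.3513.
(1,1): S=118.7200. Δ = (V_up−V_dn)/(S_up−S_dn) = (49.0148−48.3819)/(125.8432−73.6064) = 0.0121. V = [p*·49.0148 + (1−p*)·48.3819]/1.01 = 48.4583. B = V − Δ·S = 47.0198.
(0,0): S=112.0000. Δ = (V_up−V_dn)/(S_up−S_dn) = (48.4583−46.7919)/(118.7200−69.4400) = 0.0338. V = [p*·48.4583 + (1−p*)·46.7919]/1.01 = 47.7910. B = V − Δ·S = 44.0038.
Check: Δ(0,0)·S0 + B(0,0) = 47.7910 = V0.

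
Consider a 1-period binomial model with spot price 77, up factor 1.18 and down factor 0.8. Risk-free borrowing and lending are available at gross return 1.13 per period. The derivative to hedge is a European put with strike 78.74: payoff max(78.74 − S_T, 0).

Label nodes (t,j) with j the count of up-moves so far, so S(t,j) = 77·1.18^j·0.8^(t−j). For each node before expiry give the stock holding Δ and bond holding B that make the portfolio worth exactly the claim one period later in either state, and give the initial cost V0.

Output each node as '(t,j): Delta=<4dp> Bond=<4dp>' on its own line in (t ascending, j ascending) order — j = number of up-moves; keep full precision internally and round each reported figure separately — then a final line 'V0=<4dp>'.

No-arbitrage ⇒ martingale measure with p* = (R−d)/(u−d) = 0.8684.
Terminal values V(1,·): V(1,0)=17.1400, V(1,1)=0.0000
Node (0,0) S=77.0000: V=(p*·0.0000+(1−p*)·17.1400)/1.13=1.9958; Δ=(0.0000−17.1400)/(90.8600−61.6000)=-0.5858; B=V−Δ·S=47.1011
The time-0 hedge costs 1.9958, which is the no-arbitrage price.

(0,0): Delta=-0.5858 Bond=47.1011
V0=1.9958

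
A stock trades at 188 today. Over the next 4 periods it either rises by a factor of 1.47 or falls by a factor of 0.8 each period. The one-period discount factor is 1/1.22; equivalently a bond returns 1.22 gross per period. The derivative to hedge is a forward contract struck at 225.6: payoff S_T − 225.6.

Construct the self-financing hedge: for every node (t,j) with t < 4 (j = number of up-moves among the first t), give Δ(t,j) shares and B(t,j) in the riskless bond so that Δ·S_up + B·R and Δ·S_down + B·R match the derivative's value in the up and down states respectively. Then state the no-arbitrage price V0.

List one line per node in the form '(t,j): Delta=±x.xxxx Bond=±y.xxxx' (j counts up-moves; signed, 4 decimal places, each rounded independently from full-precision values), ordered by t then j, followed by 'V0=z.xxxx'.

Since d<R<u, set p* = (R−d)/(u−d) = 0.6269; price each node as the discounted p*-expectation of its children.
Payoff layer (t=4): V(4,0)=-148.5952, V(4,1)=-84.1037, V(4,2)=34.3995, V(4,3)=252.1491, V(4,4)=652.2639
Node (3,0) S=96.2560: V=(p*·-84.1037+(1−p*)·-148.5952)/1.22=-88.6620; Δ=(-84.1037−-148.5952)/(141.4963−77.0048)=1.0000; B=V−Δ·S=-184.9180
Node (3,1) S=176.8704: V=(p*·34.3995+(1−p*)·-84.1037)/1.22=-8.0476; Δ=(34.3995−-84.1037)/(259.9995−141.4963)=1.0000; B=V−Δ·S=-184.9180
Node (3,2) S=324.9994: V=(p*·252.1491+(1−p*)·34.3995)/1.22=140.0813; Δ=(252.1491−34.3995)/(477.7491−259.9995)=1.0000; B=V−Δ·S=-184.9180
Node (3,3) S=597.1863: V=(p*·652.2639+(1−p*)·252.1491)/1.22=412.2683; Δ=(652.2639−252.1491)/(877.8639−477.7491)=1.0000; B=V−Δ·S=-184.9180
Node (2,0) S=120.3200: V=(p*·-8.0476+(1−p*)·-88.6620)/1.22=-31.2522; Δ=(-8.0476−-88.6620)/(176.8704−96.2560)=1.0000; B=V−Δ·S=-151.5722
Node (2,1) S=221.0880: V=(p*·140.0813+(1−p*)·-8.0476)/1.22=69.5158; Δ=(140.0813−-8.0476)/(324.9994−176.8704)=1.0000; B=V−Δ·S=-151.5722
Node (2,2) S=406.2492: V=(p*·412.2683+(1−p*)·140.0813)/1.22=254.6770; Δ=(412.2683−140.0813)/(597.1863−324.9994)=1.0000; B=V−Δ·S=-151.5722
Node (1,0) S=150.4000: V=(p*·69.5158+(1−p*)·-31.2522)/1.22=26.1605; Δ=(69.5158−-31.2522)/(221.0880−120.3200)=1.0000; B=V−Δ·S=-124.2395
Node (1,1) S=276.3600: V=(p*·254.6770+(1−p*)·69.5158)/1.22=152.1205; Δ=(254.6770−69.5158)/(406.2492−221.0880)=1.0000; B=V−Δ·S=-124.2395
Node (0,0) S=188.0000: V=(p*·152.1205+(1−p*)·26.1605)/1.22=86.1644; Δ=(152.1205−26.1605)/(276.3600−150.4000)=1.0000; B=V−Δ·S=-101.8356
Root portfolio cost Δ·188+B reproduces V0=86.1644.

(0,0): Delta=1.0000 Bond=-101.8356
(1,0): Delta=1.0000 Bond=-124.2395
(1,1): Delta=1.0000 Bond=-124.2395
(2,0): Delta=1.0000 Bond=-151.5722
(2,1): Delta=1.0000 Bond=-151.5722
(2,2): Delta=1.0000 Bond=-151.5722
(3,0): Delta=1.0000 Bond=-184.9180
(3,1): Delta=1.0000 Bond=-184.9180
(3,2): Delta=1.0000 Bond=-184.9180
(3,3): Delta=1.0000 Bond=-184.9180
V0=86.1644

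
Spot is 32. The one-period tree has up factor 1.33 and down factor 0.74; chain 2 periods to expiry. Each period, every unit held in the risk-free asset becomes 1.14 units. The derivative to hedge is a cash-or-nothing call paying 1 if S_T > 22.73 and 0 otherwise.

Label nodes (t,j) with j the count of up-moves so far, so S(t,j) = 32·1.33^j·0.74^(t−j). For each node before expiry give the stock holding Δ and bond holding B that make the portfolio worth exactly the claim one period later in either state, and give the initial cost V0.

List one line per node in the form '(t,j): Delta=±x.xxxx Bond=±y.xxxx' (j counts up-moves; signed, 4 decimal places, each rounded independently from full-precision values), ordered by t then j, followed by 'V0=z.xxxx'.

(0,0): Delta=0.0150 Bond=0.2109
(1,0): Delta=0.0716 Bond=-1.1002
(1,1): Delta=0.0000 Bond=0.8772
V0=0.6897

The replicating-portfolio and risk-neutral prices coincide; use p* = (1.14−0.74)/(1.33−0.74) = 0.6780 for the latter.
Payoff layer (t=2): V(2,0)=0.0000, V(2,1)=1.0000, V(2,2)=1.0000
(1,0): S=23.6800. Δ = (V_up−V_dn)/(S_up−S_dn) = (1.0000−0.0000)/(31.4944−17.5232) = 0.0716. V = [p*·1.0000 + (1−p*)·0.0000]/1.14 = 0.5947. B = V − Δ·S = -1.1002.
(1,1): S=42.5600. Δ = (V_up−V_dn)/(S_up−S_dn) = (1.0000−1.0000)/(56.6048−31.4944) = 0.0000. V = [p*·1.0000 + (1−p*)·1.0000]/1.14 = 0.8772. B = V − Δ·S = 0.8772.
(0,0): S=32.0000. Δ = (V_up−V_dn)/(S_up−S_dn) = (0.8772−0.5947)/(42.5600−23.6800) = 0.0150. V = [p*·0.8772 + (1−p*)·0.5947]/1.14 = 0.6897. B = V − Δ·S = 0.2109.
Each (Δ,B) replicates both successor values, so the strategy is self-financing and V0 is arbitrage-free.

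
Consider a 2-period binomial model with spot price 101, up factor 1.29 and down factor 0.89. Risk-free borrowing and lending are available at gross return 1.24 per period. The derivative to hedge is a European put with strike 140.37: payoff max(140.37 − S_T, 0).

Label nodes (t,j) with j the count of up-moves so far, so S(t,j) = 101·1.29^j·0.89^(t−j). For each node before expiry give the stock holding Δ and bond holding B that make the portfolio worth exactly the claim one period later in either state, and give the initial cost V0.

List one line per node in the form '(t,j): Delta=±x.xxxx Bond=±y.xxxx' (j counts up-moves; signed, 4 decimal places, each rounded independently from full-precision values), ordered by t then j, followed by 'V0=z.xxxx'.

Under the risk-neutral measure, an up-move has probability p* = (R−d)/(u−d) = 0.8750 and values discount at R = 1.24.
Terminal values V(2,·): V(2,0)=60.3679, V(2,1)=24.4119, V(2,2)=0.0000
Node (1,0) S=89.8900: V=(p*·24.4119+(1−p*)·60.3679)/1.24=23.3116; Δ=(24.4119−60.3679)/(115.9581−80.0021)=-1.0000; B=V−Δ·S=113.2016
Node (1,1) S=130.2900: V=(p*·0.0000+(1−p*)·24.4119)/1.24=2.4609; Δ=(0.0000−24.4119)/(168.0741−115.9581)=-0.4684; B=V−Δ·S=63.4906
Node (0,0) S=101.0000: V=(p*·2.4609+(1−p*)·23.3116)/1.24=4.0865; Δ=(2.4609−23.3116)/(130.2900−89.8900)=-0.5161; B=V−Δ·S=56.2133
Root portfolio cost Δ·101+B reproduces V0=4.0865.

(0,0): Delta=-0.5161 Bond=56.2133
(1,0): Delta=-1.0000 Bond=113.2016
(1,1): Delta=-0.4684 Bond=63.4906
V0=4.0865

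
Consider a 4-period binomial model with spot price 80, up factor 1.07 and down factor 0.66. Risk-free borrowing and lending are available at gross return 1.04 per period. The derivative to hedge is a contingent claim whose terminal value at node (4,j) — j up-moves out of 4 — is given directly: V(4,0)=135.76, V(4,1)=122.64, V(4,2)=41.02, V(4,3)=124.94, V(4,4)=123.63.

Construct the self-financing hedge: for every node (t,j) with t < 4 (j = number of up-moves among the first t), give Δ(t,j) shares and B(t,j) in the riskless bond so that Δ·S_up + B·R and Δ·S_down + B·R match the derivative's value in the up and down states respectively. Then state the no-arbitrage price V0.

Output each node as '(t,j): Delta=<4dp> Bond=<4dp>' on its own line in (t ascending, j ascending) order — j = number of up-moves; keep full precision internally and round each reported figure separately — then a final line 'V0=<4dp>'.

No-arbitrage ⇒ martingale measure with p* = (R−d)/(u−d) = 0.9268.
Terminal values V(4,·): V(4,0)=135.7600, V(4,1)=122.6400, V(4,2)=41.0200, V(4,3)=124.9400, V(4,4)=123.6300
Node (3,0) S=22.9997: V=(p*·122.6400+(1−p*)·135.7600)/1.04=118.8462; Δ=(122.6400−135.7600)/(24.6097−15.1798)=-1.3913; B=V−Δ·S=150.8462
Node (3,1) S=37.2874: V=(p*·41.0200+(1−p*)·122.6400)/1.04=45.1848; Δ=(41.0200−122.6400)/(39.8975−24.6097)=-5.3389; B=V−Δ·S=244.2580
Node (3,2) S=60.4507: V=(p*·124.9400+(1−p*)·41.0200)/1.04=114.2303; Δ=(124.9400−41.0200)/(64.6823−39.8975)=3.3859; B=V−Δ·S=-90.4526
Node (3,3) S=98.0034: V=(p*·123.6300+(1−p*)·124.9400)/1.04=118.9672; Δ=(123.6300−124.9400)/(104.8637−64.6823)=-0.0326; B=V−Δ·S=122.1623
Node (2,0) S=34.8480: V=(p*·45.1848+(1−p*)·118.8462)/1.04=48.6295; Δ=(45.1848−118.8462)/(37.2874−22.9997)=-5.1556; B=V−Δ·S=228.2913
Node (2,1) S=56.4960: V=(p*·114.2303+(1−p*)·45.1848)/1.04=104.9790; Δ=(114.2303−45.1848)/(60.4507−37.2874)=2.9808; B=V−Δ·S=-63.4246
Node (2,2) S=91.5920: V=(p*·118.9672+(1−p*)·114.2303)/1.04=114.0582; Δ=(118.9672−114.2303)/(98.0034−60.4507)=0.1261; B=V−Δ·S=102.5049
Node (1,0) S=52.8000: V=(p*·104.9790+(1−p*)·48.6295)/1.04=96.9768; Δ=(104.9790−48.6295)/(56.4960−34.8480)=2.6030; B=V−Δ·S=-40.4611
Node (1,1) S=85.6000: V=(p*·114.0582+(1−p*)·104.9790)/1.04=109.0326; Δ=(114.0582−104.9790)/(91.5920−56.4960)=0.2587; B=V−Δ·S=86.8882
Node (0,0) S=80.0000: V=(p*·109.0326+(1−p*)·96.9768)/1.04=103.9908; Δ=(109.0326−96.9768)/(85.6000−52.8000)=0.3676; B=V−Δ·S=74.5865
The time-0 hedge costs 103.9908, which is the no-arbitrage price.

(0,0): Delta=0.3676 Bond=74.5865
(1,0): Delta=2.6030 Bond=-40.4611
(1,1): Delta=0.2587 Bond=86.8882
(2,0): Delta=-5.1556 Bond=228.2913
(2,1): Delta=2.9808 Bond=-63.4246
(2,2): Delta=0.1261 Bond=102.5049
(3,0): Delta=-1.3913 Bond=150.8462
(3,1): Delta=-5.3389 Bond=244.2580
(3,2): Delta=3.3859 Bond=-90.4526
(3,3): Delta=-0.0326 Bond=122.1623
V0=103.9908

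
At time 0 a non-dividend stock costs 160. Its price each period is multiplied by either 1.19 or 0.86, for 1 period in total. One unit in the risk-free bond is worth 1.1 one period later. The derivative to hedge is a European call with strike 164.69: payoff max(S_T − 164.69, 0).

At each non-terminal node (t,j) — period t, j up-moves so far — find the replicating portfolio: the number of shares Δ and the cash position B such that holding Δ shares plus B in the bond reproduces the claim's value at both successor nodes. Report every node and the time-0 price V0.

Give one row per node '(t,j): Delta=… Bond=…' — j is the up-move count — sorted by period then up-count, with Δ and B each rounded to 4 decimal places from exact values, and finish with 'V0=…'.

(0,0): Delta=0.4869 Bond=-60.9107
V0=16.9983

Since d<R<u, set p* = (R−d)/(u−d) = 0.7273; price each node as the discounted p*-expectation of its children.
Terminal values V(1,·): V(1,0)=0.0000, V(1,1)=25.7100
  t=0,j=0: stock 160.0000 → up 190.4000 (V=25.7100), down 137.6000 (V=0.0000). Price 16.9983; hedge Δ=0.4869, bond B=-60.9107.
Root portfolio cost Δ·160+B reproduces V0=16.9983.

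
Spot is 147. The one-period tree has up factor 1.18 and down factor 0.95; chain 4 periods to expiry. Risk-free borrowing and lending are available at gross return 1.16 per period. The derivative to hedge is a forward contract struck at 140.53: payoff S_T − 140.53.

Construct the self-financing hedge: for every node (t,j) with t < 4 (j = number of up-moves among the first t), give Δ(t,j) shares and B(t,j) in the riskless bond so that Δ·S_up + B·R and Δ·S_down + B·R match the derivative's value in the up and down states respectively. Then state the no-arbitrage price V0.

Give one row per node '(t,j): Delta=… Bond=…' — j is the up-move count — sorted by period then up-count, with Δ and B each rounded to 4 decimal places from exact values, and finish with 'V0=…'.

No-arbitrage ⇒ martingale measure with p* = (R−d)/(u−d) = 0.9130.
Terminal values V(4,·): V(4,0)=-20.7976, V(4,1)=8.1903, V(4,2)=44.1962, V(4,3)=88.9194, V(4,4)=144.4703
(3,0): S=126.0341. Δ = (V_up−V_dn)/(S_up−S_dn) = (8.1903−-20.7976)/(148.7203−119.7324) = 1.0000. V = [p*·8.1903 + (1−p*)·-20.7976]/1.16 = 4.8876. B = V − Δ·S = -121.1466.
(3,1): S=156.5476. Δ = (V_up−V_dn)/(S_up−S_dn) = (44.1962−8.1903)/(184.7262−148.7203) = 1.0000. V = [p*·44.1962 + (1−p*)·8.1903]/1.16 = 35.4011. B = V − Δ·S = -121.1466.
(3,2): S=194.4487. Δ = (V_up−V_dn)/(S_up−S_dn) = (88.9194−44.1962)/(229.4494−184.7262) = 1.0000. V = [p*·88.9194 + (1−p*)·44.1962]/1.16 = 73.3021. B = V − Δ·S = -121.1466.
(3,3): S=241.5257. Δ = (V_up−V_dn)/(S_up−S_dn) = (144.4703−88.9194)/(285.0003−229.4494) = 1.0000. V = [p*·144.4703 + (1−p*)·88.9194]/1.16 = 120.3792. B = V − Δ·S = -121.1466.
(2,0): S=132.6675. Δ = (V_up−V_dn)/(S_up−S_dn) = (35.4011−4.8876)/(156.5476−126.0341) = 1.0000. V = [p*·35.4011 + (1−p*)·4.8876]/1.16 = 28.2308. B = V − Δ·S = -104.4367.
(2,1): S=164.7870. Δ = (V_up−V_dn)/(S_up−S_dn) = (73.3021−35.4011)/(194.4487−156.5476) = 1.0000. V = [p*·73.3021 + (1−p*)·35.4011]/1.16 = 60.3503. B = V − Δ·S = -104.4367.
(2,2): S=204.6828. Δ = (V_up−V_dn)/(S_up−S_dn) = (120.3792−73.3021)/(241.5257−194.4487) = 1.0000. V = [p*·120.3792 + (1−p*)·73.3021]/1.16 = 100.2461. B = V − Δ·S = -104.4367.
(1,0): S=139.6500. Δ = (V_up−V_dn)/(S_up−S_dn) = (60.3503−28.2308)/(164.7870−132.6675) = 1.0000. V = [p*·60.3503 + (1−p*)·28.2308]/1.16 = 49.6184. B = V − Δ·S = -90.0316.
(1,1): S=173.4600. Δ = (V_up−V_dn)/(S_up−S_dn) = (100.2461−60.3503)/(204.6828−164.7870) = 1.0000. V = [p*·100.2461 + (1−p*)·60.3503]/1.16 = 83.4284. B = V − Δ·S = -90.0316.
(0,0): S=147.0000. Δ = (V_up−V_dn)/(S_up−S_dn) = (83.4284−49.6184)/(173.4600−139.6500) = 1.0000. V = [p*·83.4284 + (1−p*)·49.6184]/1.16 = 69.3865. B = V − Δ·S = -77.6135.
Self-financing check: at every node Δ·S+B equals the discounted successor values.

(0,0): Delta=1.0000 Bond=-77.6135
(1,0): Delta=1.0000 Bond=-90.0316
(1,1): Delta=1.0000 Bond=-90.0316
(2,0): Delta=1.0000 Bond=-104.4367
(2,1): Delta=1.0000 Bond=-104.4367
(2,2): Delta=1.0000 Bond=-104.4367
(3,0): Delta=1.0000 Bond=-121.1466
(3,1): Delta=1.0000 Bond=-121.1466
(3,2): Delta=1.0000 Bond=-121.1466
(3,3): Delta=1.0000 Bond=-121.1466
V0=69.3865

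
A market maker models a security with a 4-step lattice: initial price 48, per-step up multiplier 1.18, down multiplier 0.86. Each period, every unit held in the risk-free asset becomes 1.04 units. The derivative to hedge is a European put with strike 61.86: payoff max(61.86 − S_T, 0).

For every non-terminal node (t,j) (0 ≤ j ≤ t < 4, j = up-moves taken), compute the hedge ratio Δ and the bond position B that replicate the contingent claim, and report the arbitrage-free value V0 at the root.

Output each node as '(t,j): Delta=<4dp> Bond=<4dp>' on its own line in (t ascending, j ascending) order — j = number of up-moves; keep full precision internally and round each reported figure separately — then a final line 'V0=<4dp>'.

(0,0): Delta=-0.5967 Bond=37.7769
(1,0): Delta=-0.8679 Bond=50.4846
(1,1): Delta=-0.4429 Bond=30.5795
(2,0): Delta=-1.0000 Bond=57.1930
(2,1): Delta=-0.7930 Bond=48.8568
(2,2): Delta=-0.2445 Bond=18.5382
(3,0): Delta=-1.0000 Bond=59.4808
(3,1): Delta=-1.0000 Bond=59.4808
(3,2): Delta=-0.6757 Bond=44.0681
(3,3): Delta=0.0000 Bond=0.0000
V0=9.1362

Since d<R<u, set p* = (R−d)/(u−d) = 0.5625; price each node as the discounted p*-expectation of its children.
At expiry t=4: V(4,0)=35.6036, V(4,1)=25.8338, V(4,2)=12.4287, V(4,3)=0.0000, V(4,4)=0.0000
  t=3,j=0: stock 30.5307 → up 36.0262 (V=25.8338), down 26.2564 (V=35.6036). Price 28.9501; hedge Δ=-1.0000, bond B=59.4808.
  t=3,j=1: stock 41.8909 → up 49.4313 (V=12.4287), down 36.0262 (V=25.8338). Price 17.5898; hedge Δ=-1.0000, bond B=59.4808.
  t=3,j=2: stock 57.4783 → up 67.8244 (V=0.0000), down 49.4313 (V=12.4287). Price 5.2284; hedge Δ=-0.6757, bond B=44.0681.
  t=3,j=3: stock 78.8655 → up 93.0613 (V=0.0000), down 67.8244 (V=0.0000). Price 0.0000; hedge Δ=0.0000, bond B=0.0000.
  t=2,j=0: stock 35.5008 → up 41.8909 (V=17.5898), down 30.5307 (V=28.9501). Price 21.6922; hedge Δ=-1.0000, bond B=57.1930.
  t=2,j=1: stock 48.7104 → up 57.4783 (V=5.2284), down 41.8909 (V=17.5898). Price 10.2274; hedge Δ=-0.7930, bond B=48.8568.
  t=2,j=2: stock 66.8352 → up 78.8655 (V=0.0000), down 57.4783 (V=5.2284). Price 2.1995; hedge Δ=-0.2445, bond B=18.5382.
  t=1,j=0: stock 41.2800 → up 48.7104 (V=10.2274), down 35.5008 (V=21.6922). Price 14.6570; hedge Δ=-0.8679, bond B=50.4846.
  t=1,j=1: stock 56.6400 → up 66.8352 (V=2.1995), down 48.7104 (V=10.2274). Price 5.4920; hedge Δ=-0.4429, bond B=30.5795.
  t=0,j=0: stock 48.0000 → up 56.6400 (V=5.4920), down 41.2800 (V=14.6570). Price 9.1362; hedge Δ=-0.5967, bond B=37.7769.
Self-financing check: at every node Δ·S+B equals the discounted successor values.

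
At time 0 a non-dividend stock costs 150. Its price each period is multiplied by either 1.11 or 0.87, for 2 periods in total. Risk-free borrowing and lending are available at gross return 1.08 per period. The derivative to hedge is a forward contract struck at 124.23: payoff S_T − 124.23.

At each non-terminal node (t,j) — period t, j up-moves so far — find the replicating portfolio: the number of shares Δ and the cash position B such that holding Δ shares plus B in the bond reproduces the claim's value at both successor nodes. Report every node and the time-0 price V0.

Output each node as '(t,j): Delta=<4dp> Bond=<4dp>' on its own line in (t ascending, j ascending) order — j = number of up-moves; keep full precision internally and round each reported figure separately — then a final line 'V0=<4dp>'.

(0,0): Delta=1.0000 Bond=-106.5072
(1,0): Delta=1.0000 Bond=-115.0278
(1,1): Delta=1.0000 Bond=-115.0278
V0=43.4928

Under the risk-neutral measure, an up-move has probability p* = (R−d)/(u−d) = 0.8750 and values discount at R = 1.08.
Terminal payoffs: V(2,0)=-10.6950, V(2,1)=20.6250, V(2,2)=60.5850
Node (1,0) S=130.5000: V=(p*·20.6250+(1−p*)·-10.6950)/1.08=15.4722; Δ=(20.6250−-10.6950)/(144.8550−113.5350)=1.0000; B=V−Δ·S=-115.0278
Node (1,1) S=166.5000: V=(p*·60.5850+(1−p*)·20.6250)/1.08=51.4722; Δ=(60.5850−20.6250)/(184.8150−144.8550)=1.0000; B=V−Δ·S=-115.0278
Node (0,0) S=150.0000: V=(p*·51.4722+(1−p*)·15.4722)/1.08=43.4928; Δ=(51.4722−15.4722)/(166.5000−130.5000)=1.0000; B=V−Δ·S=-106.5072
Check: Δ(0,0)·S0 + B(0,0) = 43.4928 = V0.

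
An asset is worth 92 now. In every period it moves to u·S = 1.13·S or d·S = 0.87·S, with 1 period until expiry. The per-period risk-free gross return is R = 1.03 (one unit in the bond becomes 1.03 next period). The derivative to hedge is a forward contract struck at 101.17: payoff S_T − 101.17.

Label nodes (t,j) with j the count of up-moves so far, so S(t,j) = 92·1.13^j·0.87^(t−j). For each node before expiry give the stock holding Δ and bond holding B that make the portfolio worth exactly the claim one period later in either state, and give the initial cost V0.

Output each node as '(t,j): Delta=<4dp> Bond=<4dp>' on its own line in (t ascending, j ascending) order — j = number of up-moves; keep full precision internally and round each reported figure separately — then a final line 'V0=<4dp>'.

Risk-neutral probability p* = (R−d)/(u−d) = (1.03−0.87)/(1.13−0.87) = 0.6154.
Terminal values V(1,·): V(1,0)=-21.1300, V(1,1)=2.7900
(0,0): S=92.0000. Δ = (V_up−V_dn)/(S_up−S_dn) = (2.7900−-21.1300)/(103.9600−80.0400) = 1.0000. V = [p*·2.7900 + (1−p*)·-21.1300]/1.03 = -6.2233. B = V − Δ·S = -98.2233.
Self-financing check: at every node Δ·S+B equals the discounted successor values.

(0,0): Delta=1.0000 Bond=-98.2233
V0=-6.2233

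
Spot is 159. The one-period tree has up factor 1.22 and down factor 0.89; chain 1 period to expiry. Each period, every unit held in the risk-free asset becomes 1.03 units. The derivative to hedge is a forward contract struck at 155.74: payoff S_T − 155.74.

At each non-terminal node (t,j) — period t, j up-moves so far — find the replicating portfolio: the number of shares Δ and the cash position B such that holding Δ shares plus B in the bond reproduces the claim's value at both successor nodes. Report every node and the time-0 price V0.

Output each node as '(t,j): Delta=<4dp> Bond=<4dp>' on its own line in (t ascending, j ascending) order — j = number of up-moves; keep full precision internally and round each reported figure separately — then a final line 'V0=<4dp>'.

Risk-neutral probability p* = (R−d)/(u−d) = (1.03−0.89)/(1.22−0.89) = 0.4242.
Terminal values V(1,·): V(1,0)=-14.2300, V(1,1)=38.2400
(0,0): S=159.0000. Δ = (V_up−V_dn)/(S_up−S_dn) = (38.2400−-14.2300)/(193.9800−141.5100) = 1.0000. V = [p*·38.2400 + (1−p*)·-14.2300]/1.03 = 7.7961. B = V − Δ·S = -151.2039.
Each (Δ,B) replicates both successor values, so the strategy is self-financing and V0 is arbitrage-free.

(0,0): Delta=1.0000 Bond=-151.2039
V0=7.7961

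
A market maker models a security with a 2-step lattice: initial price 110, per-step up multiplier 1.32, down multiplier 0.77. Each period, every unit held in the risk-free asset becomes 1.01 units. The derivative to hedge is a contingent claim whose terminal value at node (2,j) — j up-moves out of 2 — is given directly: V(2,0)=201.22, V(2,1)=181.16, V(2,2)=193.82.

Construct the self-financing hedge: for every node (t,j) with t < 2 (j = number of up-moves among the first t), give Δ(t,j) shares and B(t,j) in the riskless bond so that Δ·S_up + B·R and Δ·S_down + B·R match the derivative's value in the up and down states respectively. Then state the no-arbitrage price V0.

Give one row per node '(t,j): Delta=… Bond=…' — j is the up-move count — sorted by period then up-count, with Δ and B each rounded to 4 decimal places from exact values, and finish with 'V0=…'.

Since d<R<u, set p* = (R−d)/(u−d) = 0.4364; price each node as the discounted p*-expectation of its children.
Terminal values V(2,·): V(2,0)=201.2200, V(2,1)=181.1600, V(2,2)=193.8200
  t=1,j=0: stock 84.7000 → up 111.8040 (V=181.1600), down 65.2190 (V=201.2200). Price 190.5609; hedge Δ=-0.4306, bond B=227.0337.
  t=1,j=1: stock 145.2000 → up 191.6640 (V=193.8200), down 111.8040 (V=181.1600). Price 184.8360; hedge Δ=0.1585, bond B=161.8178.
  t=0,j=0: stock 110.0000 → up 145.2000 (V=184.8360), down 84.7000 (V=190.5609). Price 186.2008; hedge Δ=-0.0946, bond B=196.6097.
Check: Δ(0,0)·S0 + B(0,0) = 186.2008 = V0.

(0,0): Delta=-0.0946 Bond=196.6097
(1,0): Delta=-0.4306 Bond=227.0337
(1,1): Delta=0.1585 Bond=161.8178
V0=186.2008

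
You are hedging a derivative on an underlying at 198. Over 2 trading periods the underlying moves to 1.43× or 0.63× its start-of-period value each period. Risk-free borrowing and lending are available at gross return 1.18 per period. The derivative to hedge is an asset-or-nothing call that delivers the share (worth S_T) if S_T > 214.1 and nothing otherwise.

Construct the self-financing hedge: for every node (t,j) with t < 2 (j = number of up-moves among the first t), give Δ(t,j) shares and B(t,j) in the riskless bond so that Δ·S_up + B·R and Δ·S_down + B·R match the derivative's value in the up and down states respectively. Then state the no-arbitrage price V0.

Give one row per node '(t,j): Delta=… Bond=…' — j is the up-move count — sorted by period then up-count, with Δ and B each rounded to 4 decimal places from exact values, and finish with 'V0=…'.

(0,0): Delta=1.4893 Bond=-157.4333
(1,0): Delta=0.0000 Bond=0.0000
(1,1): Delta=1.7875 Bond=-270.2127
V0=137.4417

Under the risk-neutral measure, an up-move has probability p* = (R−d)/(u−d) = 0.6875 and values discount at R = 1.18.
Payoff layer (t=2): V(2,0)=0.0000, V(2,1)=0.0000, V(2,2)=404.8902
Node (1,0) S=124.7400: V=(p*·0.0000+(1−p*)·0.0000)/1.18=0.0000; Δ=(0.0000−0.0000)/(178.3782−78.5862)=0.0000; B=V−Δ·S=0.0000
Node (1,1) S=283.1400: V=(p*·404.8902+(1−p*)·0.0000)/1.18=235.9000; Δ=(404.8902−0.0000)/(404.8902−178.3782)=1.7875; B=V−Δ·S=-270.2127
Node (0,0) S=198.0000: V=(p*·235.9000+(1−p*)·0.0000)/1.18=137.4417; Δ=(235.9000−0.0000)/(283.1400−124.7400)=1.4893; B=V−Δ·S=-157.4333
The time-0 hedge costs 137.4417, which is the no-arbitrage price.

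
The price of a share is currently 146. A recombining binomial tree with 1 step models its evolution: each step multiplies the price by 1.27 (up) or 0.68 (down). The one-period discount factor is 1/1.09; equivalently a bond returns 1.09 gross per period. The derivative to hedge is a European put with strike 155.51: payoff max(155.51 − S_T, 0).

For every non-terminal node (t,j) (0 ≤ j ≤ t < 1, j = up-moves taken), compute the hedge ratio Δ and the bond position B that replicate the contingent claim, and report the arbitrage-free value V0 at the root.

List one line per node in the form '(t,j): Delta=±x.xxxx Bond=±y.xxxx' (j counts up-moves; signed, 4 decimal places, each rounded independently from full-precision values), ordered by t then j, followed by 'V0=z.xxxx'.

(0,0): Delta=-0.6528 Bond=111.0435
V0=15.7385

No-arbitrage ⇒ martingale measure with p* = (R−d)/(u−d) = 0.6949.
Terminal values V(1,·): V(1,0)=56.2300, V(1,1)=0.0000
(0,0): S=146.0000. Δ = (V_up−V_dn)/(S_up−S_dn) = (0.0000−56.2300)/(185.4200−99.2800) = -0.6528. V = [p*·0.0000 + (1−p*)·56.2300]/1.09 = 15.7385. B = V − Δ·S = 111.0435.
The time-0 hedge costs 15.7385, which is the no-arbitrage price.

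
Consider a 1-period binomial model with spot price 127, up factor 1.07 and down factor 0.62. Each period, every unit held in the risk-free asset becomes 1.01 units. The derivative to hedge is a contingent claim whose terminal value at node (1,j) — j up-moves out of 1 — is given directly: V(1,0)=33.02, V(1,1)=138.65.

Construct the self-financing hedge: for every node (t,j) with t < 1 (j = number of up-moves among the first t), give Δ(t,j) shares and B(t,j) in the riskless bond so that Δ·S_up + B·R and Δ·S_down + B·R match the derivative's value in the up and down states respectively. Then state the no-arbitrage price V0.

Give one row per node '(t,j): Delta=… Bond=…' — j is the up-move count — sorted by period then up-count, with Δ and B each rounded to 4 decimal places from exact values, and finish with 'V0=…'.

(0,0): Delta=1.8483 Bond=-111.4007
V0=123.3327

Risk-neutral probability p* = (R−d)/(u−d) = (1.01−0.62)/(1.07−0.62) = 0.8667.
Payoff layer (t=1): V(1,0)=33.0200, V(1,1)=138.6500
  t=0,j=0: stock 127.0000 → up 135.8900 (V=138.6500), down 78.7400 (V=33.0200). Price 123.3327; hedge Δ=1.8483, bond B=-111.4007.
Check: Δ(0,0)·S0 + B(0,0) = 123.3327 = V0.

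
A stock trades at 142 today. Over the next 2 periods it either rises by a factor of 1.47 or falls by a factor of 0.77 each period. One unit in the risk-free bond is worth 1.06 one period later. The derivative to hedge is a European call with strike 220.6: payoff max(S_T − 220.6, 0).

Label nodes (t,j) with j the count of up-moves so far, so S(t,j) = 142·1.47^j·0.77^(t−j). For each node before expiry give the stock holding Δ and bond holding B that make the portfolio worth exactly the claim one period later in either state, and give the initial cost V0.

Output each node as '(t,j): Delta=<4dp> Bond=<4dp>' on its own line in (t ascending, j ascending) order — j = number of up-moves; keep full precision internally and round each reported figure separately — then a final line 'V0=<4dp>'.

The replicating-portfolio and risk-neutral prices coincide; use p* = (1.06−0.77)/(1.47−0.77) = 0.4143 for the latter.
Payoff layer (t=2): V(2,0)=0.0000, V(2,1)=0.0000, V(2,2)=86.2478
  t=1,j=0: stock 109.3400 → up 160.7298 (V=0.0000), down 84.1918 (V=0.0000). Price 0.0000; hedge Δ=0.0000, bond B=0.0000.
  t=1,j=1: stock 208.7400 → up 306.8478 (V=86.2478), down 160.7298 (V=0.0000). Price 33.7087; hedge Δ=0.5903, bond B=-89.5024.
  t=0,j=0: stock 142.0000 → up 208.7400 (V=33.7087), down 109.3400 (V=0.0000). Price 13.1746; hedge Δ=0.3391, bond B=-34.9807.
Root portfolio cost Δ·142+B reproduces V0=13.1746.

(0,0): Delta=0.3391 Bond=-34.9807
(1,0): Delta=0.0000 Bond=0.0000
(1,1): Delta=0.5903 Bond=-89.5024
V0=13.1746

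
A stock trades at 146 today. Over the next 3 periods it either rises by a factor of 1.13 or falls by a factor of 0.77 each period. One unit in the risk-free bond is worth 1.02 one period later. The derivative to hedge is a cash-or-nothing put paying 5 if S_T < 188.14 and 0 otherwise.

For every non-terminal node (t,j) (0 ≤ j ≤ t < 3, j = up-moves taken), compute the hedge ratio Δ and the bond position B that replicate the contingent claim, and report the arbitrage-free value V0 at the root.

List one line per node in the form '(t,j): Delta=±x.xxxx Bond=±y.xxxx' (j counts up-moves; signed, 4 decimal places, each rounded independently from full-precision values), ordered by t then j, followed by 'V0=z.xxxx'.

(0,0): Delta=-0.0441 Bond=9.5716
(1,0): Delta=0.0000 Bond=4.8058
(1,1): Delta=-0.0573 Bond=11.9442
(2,0): Delta=0.0000 Bond=4.9020
(2,1): Delta=0.0000 Bond=4.9020
(2,2): Delta=-0.0745 Bond=15.3867
V0=3.1337

No-arbitrage ⇒ martingale measure with p* = (R−d)/(u−d) = 0.6944.
Terminal values V(3,·): V(3,0)=5.0000, V(3,1)=5.0000, V(3,2)=5.0000, V(3,3)=0.0000
Node (2,0) S=86.5634: V=(p*·5.0000+(1−p*)·5.0000)/1.02=4.9020; Δ=(5.0000−5.0000)/(97.8166−66.6538)=0.0000; B=V−Δ·S=4.9020
Node (2,1) S=127.0346: V=(p*·5.0000+(1−p*)·5.0000)/1.02=4.9020; Δ=(5.0000−5.0000)/(143.5491−97.8166)=0.0000; B=V−Δ·S=4.9020
Node (2,2) S=186.4274: V=(p*·0.0000+(1−p*)·5.0000)/1.02=1.4978; Δ=(0.0000−5.0000)/(210.6630−143.5491)=-0.0745; B=V−Δ·S=15.3867
Node (1,0) S=112.4200: V=(p*·4.9020+(1−p*)·4.9020)/1.02=4.8058; Δ=(4.9020−4.9020)/(127.0346−86.5634)=0.0000; B=V−Δ·S=4.8058
Node (1,1) S=164.9800: V=(p*·1.4978+(1−p*)·4.9020)/1.02=2.4882; Δ=(1.4978−4.9020)/(186.4274−127.0346)=-0.0573; B=V−Δ·S=11.9442
Node (0,0) S=146.0000: V=(p*·2.4882+(1−p*)·4.8058)/1.02=3.1337; Δ=(2.4882−4.8058)/(164.9800−112.4200)=-0.0441; B=V−Δ·S=9.5716
Self-financing check: at every node Δ·S+B equals the discounted successor values.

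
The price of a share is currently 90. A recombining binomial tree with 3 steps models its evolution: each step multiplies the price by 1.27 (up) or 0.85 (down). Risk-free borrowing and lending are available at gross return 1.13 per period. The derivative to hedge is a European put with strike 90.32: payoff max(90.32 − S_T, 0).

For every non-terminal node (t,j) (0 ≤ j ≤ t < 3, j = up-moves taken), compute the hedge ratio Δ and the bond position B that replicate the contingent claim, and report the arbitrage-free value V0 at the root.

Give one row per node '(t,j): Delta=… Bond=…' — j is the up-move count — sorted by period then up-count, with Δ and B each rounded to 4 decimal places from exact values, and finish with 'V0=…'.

(0,0): Delta=-0.1341 Bond=14.1626
(1,0): Delta=-0.3928 Bond=35.7945
(1,1): Delta=-0.0475 Bond=6.1083
(2,0): Delta=-1.0000 Bond=79.9292
(2,1): Delta=-0.1896 Bond=20.7071
(2,2): Delta=0.0000 Bond=0.0000
V0=2.0914

Since d<R<u, set p* = (R−d)/(u−d) = 0.6667; price each node as the discounted p*-expectation of its children.
Payoff layer (t=3): V(3,0)=35.0487, V(3,1)=7.7383, V(3,2)=0.0000, V(3,3)=0.0000
  t=2,j=0: stock 65.0250 → up 82.5817 (V=7.7383), down 55.2712 (V=35.0487). Price 14.9042; hedge Δ=-1.0000, bond B=79.9292.
  t=2,j=1: stock 97.1550 → up 123.3869 (V=0.0000), down 82.5817 (V=7.7383). Price 2.2827; hedge Δ=-0.1896, bond B=20.7071.
  t=2,j=2: stock 145.1610 → up 184.3545 (V=0.0000), down 123.3868 (V=0.0000). Price 0.0000; hedge Δ=0.0000, bond B=0.0000.
  t=1,j=0: stock 76.5000 → up 97.1550 (V=2.2827), down 65.0250 (V=14.9042). Price 5.7432; hedge Δ=-0.3928, bond B=35.7945.
  t=1,j=1: stock 114.3000 → up 145.1610 (V=0.0000), down 97.1550 (V=2.2827). Price 0.6734; hedge Δ=-0.0475, bond B=6.1083.
  t=0,j=0: stock 90.0000 → up 114.3000 (V=0.6734), down 76.5000 (V=5.7432). Price 2.0914; hedge Δ=-0.1341, bond B=14.1626.
The time-0 hedge costs 2.0914, which is the no-arbitrage price.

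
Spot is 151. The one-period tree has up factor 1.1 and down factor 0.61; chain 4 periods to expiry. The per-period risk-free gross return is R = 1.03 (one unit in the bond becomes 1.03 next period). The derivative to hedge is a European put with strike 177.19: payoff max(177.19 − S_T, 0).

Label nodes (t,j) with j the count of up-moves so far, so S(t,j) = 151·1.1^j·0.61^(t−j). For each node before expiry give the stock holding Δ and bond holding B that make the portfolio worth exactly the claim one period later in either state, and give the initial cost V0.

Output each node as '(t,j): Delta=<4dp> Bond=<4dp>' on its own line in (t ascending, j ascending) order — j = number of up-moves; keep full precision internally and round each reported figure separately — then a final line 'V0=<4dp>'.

(0,0): Delta=-0.6582 Bond=126.8606
(1,0): Delta=-1.0000 Bond=162.1540
(1,1): Delta=-0.6266 Bond=125.4185
(2,0): Delta=-1.0000 Bond=167.0186
(2,1): Delta=-1.0000 Bond=167.0186
(2,2): Delta=-0.5920 Bond=122.8748
(3,0): Delta=-1.0000 Bond=172.0291
(3,1): Delta=-1.0000 Bond=172.0291
(3,2): Delta=-1.0000 Bond=172.0291
(3,3): Delta=-0.5543 Bond=118.9831
V0=27.4795

The replicating-portfolio and risk-neutral prices coincide; use p* = (1.03−0.61)/(1.1−0.61) = 0.8571 for the latter.
Payoff layer (t=4): V(4,0)=156.2828, V(4,1)=139.4885, V(4,2)=109.2036, V(4,3)=54.5916, V(4,4)=0.0000
  t=3,j=0: stock 34.2741 → up 37.7015 (V=139.4885), down 20.9072 (V=156.2828). Price 137.7550; hedge Δ=-1.0000, bond B=172.0291.
  t=3,j=1: stock 61.8058 → up 67.9864 (V=109.2036), down 37.7015 (V=139.4885). Price 110.2233; hedge Δ=-1.0000, bond B=172.0291.
  t=3,j=2: stock 111.4531 → up 122.5984 (V=54.5916), down 67.9864 (V=109.2036). Price 60.5760; hedge Δ=-1.0000, bond B=172.0291.
  t=3,j=3: stock 200.9810 → up 221.0791 (V=0.0000), down 122.5984 (V=54.5916). Price 7.5716; hedge Δ=-0.5543, bond B=118.9831.
  t=2,j=0: stock 56.1871 → up 61.8058 (V=110.2233), down 34.2741 (V=137.7550). Price 110.8315; hedge Δ=-1.0000, bond B=167.0186.
  t=2,j=1: stock 101.3210 → up 111.4531 (V=60.5760), down 61.8058 (V=110.2233). Price 65.6976; hedge Δ=-1.0000, bond B=167.0186.
  t=2,j=2: stock 182.7100 → up 200.9810 (V=7.5716), down 111.4531 (V=60.5760). Price 14.7026; hedge Δ=-0.5920, bond B=122.8748.
  t=1,j=0: stock 92.1100 → up 101.3210 (V=65.6976), down 56.1871 (V=110.8315). Price 70.0440; hedge Δ=-1.0000, bond B=162.1540.
  t=1,j=1: stock 166.1000 → up 182.7100 (V=14.7026), down 101.3210 (V=65.6976). Price 21.3472; hedge Δ=-0.6266, bond B=125.4185.
  t=0,j=0: stock 151.0000 → up 166.1000 (V=21.3472), down 92.1100 (V=70.0440). Price 27.4795; hedge Δ=-0.6582, bond B=126.8606.
Check: Δ(0,0)·S0 + B(0,0) = 27.4795 = V0.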